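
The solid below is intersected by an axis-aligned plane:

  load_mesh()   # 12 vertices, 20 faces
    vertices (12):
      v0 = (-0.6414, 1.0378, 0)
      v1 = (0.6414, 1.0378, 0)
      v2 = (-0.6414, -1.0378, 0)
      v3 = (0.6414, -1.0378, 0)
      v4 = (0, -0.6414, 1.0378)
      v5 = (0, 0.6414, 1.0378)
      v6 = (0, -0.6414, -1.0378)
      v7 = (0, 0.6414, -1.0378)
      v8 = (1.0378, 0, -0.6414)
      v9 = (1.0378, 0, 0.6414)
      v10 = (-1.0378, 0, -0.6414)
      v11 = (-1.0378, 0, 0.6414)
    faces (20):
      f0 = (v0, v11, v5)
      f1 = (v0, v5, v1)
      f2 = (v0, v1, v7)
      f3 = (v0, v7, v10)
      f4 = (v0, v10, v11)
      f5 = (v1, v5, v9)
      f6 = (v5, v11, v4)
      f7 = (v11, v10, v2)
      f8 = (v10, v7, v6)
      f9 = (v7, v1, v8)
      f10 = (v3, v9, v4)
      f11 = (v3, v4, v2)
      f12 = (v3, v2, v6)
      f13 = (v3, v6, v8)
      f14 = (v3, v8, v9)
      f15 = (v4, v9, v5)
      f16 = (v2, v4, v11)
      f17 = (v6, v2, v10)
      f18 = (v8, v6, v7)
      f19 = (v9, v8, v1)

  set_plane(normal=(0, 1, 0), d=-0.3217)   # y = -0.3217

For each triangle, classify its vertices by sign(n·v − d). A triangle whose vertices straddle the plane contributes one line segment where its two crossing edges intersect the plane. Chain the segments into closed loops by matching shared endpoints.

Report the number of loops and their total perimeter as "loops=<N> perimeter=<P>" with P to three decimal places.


Straddling triangles (10 of 20):
  (v5,v11,v4) [++-] → (-0.517282, -0.3217, 0.840218)–(0, -0.3217, 1.0378)  len=0.5537
  (v11,v10,v2) [++-] → (-0.914923, -0.3217, -0.442577)–(-0.914923, -0.3217, 0.442577)  len=0.8852
  (v10,v7,v6) [++-] → (0, -0.3217, -1.0378)–(-0.517282, -0.3217, -0.840218)  len=0.5537
  (v3,v9,v4) [-+-] → (0.914923, -0.3217, 0.442577)–(0.517282, -0.3217, 0.840218)  len=0.5623
  (v3,v6,v8) [--+] → (0.517282, -0.3217, -0.840218)–(0.914923, -0.3217, -0.442577)  len=0.5623
  (v3,v8,v9) [-++] → (0.914923, -0.3217, -0.442577)–(0.914923, -0.3217, 0.442577)  len=0.8852
  (v4,v9,v5) [-++] → (0.517282, -0.3217, 0.840218)–(0, -0.3217, 1.0378)  len=0.5537
  (v2,v4,v11) [--+] → (-0.517282, -0.3217, 0.840218)–(-0.914923, -0.3217, 0.442577)  len=0.5623
  (v6,v2,v10) [--+] → (-0.914923, -0.3217, -0.442577)–(-0.517282, -0.3217, -0.840218)  len=0.5623
  (v8,v6,v7) [+-+] → (0.517282, -0.3217, -0.840218)–(0, -0.3217, -1.0378)  len=0.5537

Chained into 1 loop(s):
  loop 1: 10 segments, perimeter = 6.2346
Total perimeter = 6.235

loops=1 perimeter=6.235


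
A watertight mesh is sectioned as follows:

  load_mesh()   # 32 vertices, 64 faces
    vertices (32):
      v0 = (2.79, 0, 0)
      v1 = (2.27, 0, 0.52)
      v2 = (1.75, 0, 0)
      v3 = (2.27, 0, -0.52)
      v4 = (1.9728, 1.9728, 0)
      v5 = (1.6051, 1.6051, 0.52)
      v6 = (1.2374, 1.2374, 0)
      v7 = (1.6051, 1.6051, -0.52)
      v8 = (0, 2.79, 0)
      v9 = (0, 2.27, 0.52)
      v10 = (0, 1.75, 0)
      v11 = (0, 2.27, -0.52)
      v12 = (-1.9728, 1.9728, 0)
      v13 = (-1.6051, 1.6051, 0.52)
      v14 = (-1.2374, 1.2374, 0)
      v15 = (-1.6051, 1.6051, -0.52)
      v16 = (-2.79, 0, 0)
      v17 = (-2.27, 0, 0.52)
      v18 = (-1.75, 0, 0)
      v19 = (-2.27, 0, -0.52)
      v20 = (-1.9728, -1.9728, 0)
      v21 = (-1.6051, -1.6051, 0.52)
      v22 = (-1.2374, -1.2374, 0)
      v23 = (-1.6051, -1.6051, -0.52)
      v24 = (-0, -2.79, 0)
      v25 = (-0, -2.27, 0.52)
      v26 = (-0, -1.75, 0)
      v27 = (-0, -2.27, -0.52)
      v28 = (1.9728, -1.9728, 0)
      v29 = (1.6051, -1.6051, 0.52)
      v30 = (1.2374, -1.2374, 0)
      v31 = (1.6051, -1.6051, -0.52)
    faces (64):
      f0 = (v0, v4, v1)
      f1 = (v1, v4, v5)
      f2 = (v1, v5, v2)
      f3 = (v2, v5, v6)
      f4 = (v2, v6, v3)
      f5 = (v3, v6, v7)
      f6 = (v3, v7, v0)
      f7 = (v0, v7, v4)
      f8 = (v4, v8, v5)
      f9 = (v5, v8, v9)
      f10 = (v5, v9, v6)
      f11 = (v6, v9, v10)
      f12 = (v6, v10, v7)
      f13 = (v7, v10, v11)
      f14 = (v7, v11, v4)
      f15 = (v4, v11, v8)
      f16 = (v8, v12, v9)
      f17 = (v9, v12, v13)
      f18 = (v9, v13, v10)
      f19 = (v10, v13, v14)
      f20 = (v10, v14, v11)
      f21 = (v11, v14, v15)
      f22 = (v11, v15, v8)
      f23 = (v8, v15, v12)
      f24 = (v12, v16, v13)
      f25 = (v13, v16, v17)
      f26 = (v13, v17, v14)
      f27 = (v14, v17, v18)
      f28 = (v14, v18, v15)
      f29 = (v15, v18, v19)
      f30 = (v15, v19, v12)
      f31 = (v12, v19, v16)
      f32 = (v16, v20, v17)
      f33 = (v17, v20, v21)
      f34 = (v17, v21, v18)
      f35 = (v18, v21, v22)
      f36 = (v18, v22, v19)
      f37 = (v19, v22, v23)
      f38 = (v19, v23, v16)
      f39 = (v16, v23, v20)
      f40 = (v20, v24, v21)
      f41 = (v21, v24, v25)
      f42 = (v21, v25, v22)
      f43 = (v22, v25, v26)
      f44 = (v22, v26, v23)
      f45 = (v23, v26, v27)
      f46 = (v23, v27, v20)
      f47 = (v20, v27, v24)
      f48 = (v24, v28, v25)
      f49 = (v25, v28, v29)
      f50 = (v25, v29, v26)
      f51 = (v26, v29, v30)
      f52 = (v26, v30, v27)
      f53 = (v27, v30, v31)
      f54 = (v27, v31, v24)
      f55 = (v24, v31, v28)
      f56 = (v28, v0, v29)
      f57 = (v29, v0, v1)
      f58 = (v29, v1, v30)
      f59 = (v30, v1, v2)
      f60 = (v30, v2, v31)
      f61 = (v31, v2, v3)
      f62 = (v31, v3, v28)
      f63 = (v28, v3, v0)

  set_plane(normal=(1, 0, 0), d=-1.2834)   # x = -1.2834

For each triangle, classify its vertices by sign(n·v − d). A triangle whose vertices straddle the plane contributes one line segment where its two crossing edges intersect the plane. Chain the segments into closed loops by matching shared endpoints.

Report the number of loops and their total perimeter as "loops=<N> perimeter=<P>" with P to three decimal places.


Straddling triangles (20 of 64):
  (v8,v12,v9) [+-+] → (-1.2834, 2.25837, 0)–(-1.2834, 2.07666, 0.181715)  len=0.2570
  (v9,v12,v13) [+--] → (-1.2834, 2.07666, 0.181715)–(-1.2834, 1.73836, 0.52)  len=0.4784
  (v9,v13,v10) [+-+] → (-1.2834, 1.73836, 0.52)–(-1.2834, 1.63414, 0.41578)  len=0.1474
  (v10,v13,v14) [+-+] → (-1.2834, 1.63414, 0.41578)–(-1.2834, 1.2834, 0.065053)  len=0.4960
  (v11,v14,v15) [++-] → (-1.2834, 1.2834, -0.065053)–(-1.2834, 1.73836, -0.52)  len=0.6434
  (v11,v15,v8) [+-+] → (-1.2834, 1.73836, -0.52)–(-1.2834, 1.84258, -0.41578)  len=0.1474
  (v8,v15,v12) [+--] → (-1.2834, 1.84258, -0.41578)–(-1.2834, 2.25837, 0)  len=0.5880
  (v13,v17,v14) [--+] → (-1.2834, 1.18228, 0.0231648)–(-1.2834, 1.2834, 0.065053)  len=0.1095
  (v14,v17,v18) [+--] → (-1.2834, 1.18228, 0.0231648)–(-1.2834, 1.12636, 0)  len=0.0605
  (v14,v18,v15) [+--] → (-1.2834, 1.12636, 0)–(-1.2834, 1.2834, -0.065053)  len=0.1700
  (v18,v21,v22) [--+] → (-1.2834, -1.2834, 0.065053)–(-1.2834, -1.12636, 0)  len=0.1700
  (v18,v22,v19) [-+-] → (-1.2834, -1.12636, 0)–(-1.2834, -1.18228, -0.0231648)  len=0.0605
  (v19,v22,v23) [-+-] → (-1.2834, -1.18228, -0.0231648)–(-1.2834, -1.2834, -0.065053)  len=0.1095
  (v20,v24,v21) [-+-] → (-1.2834, -2.25837, 0)–(-1.2834, -1.84258, 0.41578)  len=0.5880
  (v21,v24,v25) [-++] → (-1.2834, -1.84258, 0.41578)–(-1.2834, -1.73836, 0.52)  len=0.1474
  (v21,v25,v22) [-++] → (-1.2834, -1.73836, 0.52)–(-1.2834, -1.2834, 0.065053)  len=0.6434
  (v22,v26,v23) [++-] → (-1.2834, -1.63414, -0.41578)–(-1.2834, -1.2834, -0.065053)  len=0.4960
  (v23,v26,v27) [-++] → (-1.2834, -1.63414, -0.41578)–(-1.2834, -1.73836, -0.52)  len=0.1474
  (v23,v27,v20) [-+-] → (-1.2834, -1.73836, -0.52)–(-1.2834, -2.07666, -0.181715)  len=0.4784
  (v20,v27,v24) [-++] → (-1.2834, -2.07666, -0.181715)–(-1.2834, -2.25837, 0)  len=0.2570

Chained into 2 loop(s):
  loop 1: 10 segments, perimeter = 3.0976
  loop 2: 10 segments, perimeter = 3.0976
Total perimeter = 6.195

loops=2 perimeter=6.195


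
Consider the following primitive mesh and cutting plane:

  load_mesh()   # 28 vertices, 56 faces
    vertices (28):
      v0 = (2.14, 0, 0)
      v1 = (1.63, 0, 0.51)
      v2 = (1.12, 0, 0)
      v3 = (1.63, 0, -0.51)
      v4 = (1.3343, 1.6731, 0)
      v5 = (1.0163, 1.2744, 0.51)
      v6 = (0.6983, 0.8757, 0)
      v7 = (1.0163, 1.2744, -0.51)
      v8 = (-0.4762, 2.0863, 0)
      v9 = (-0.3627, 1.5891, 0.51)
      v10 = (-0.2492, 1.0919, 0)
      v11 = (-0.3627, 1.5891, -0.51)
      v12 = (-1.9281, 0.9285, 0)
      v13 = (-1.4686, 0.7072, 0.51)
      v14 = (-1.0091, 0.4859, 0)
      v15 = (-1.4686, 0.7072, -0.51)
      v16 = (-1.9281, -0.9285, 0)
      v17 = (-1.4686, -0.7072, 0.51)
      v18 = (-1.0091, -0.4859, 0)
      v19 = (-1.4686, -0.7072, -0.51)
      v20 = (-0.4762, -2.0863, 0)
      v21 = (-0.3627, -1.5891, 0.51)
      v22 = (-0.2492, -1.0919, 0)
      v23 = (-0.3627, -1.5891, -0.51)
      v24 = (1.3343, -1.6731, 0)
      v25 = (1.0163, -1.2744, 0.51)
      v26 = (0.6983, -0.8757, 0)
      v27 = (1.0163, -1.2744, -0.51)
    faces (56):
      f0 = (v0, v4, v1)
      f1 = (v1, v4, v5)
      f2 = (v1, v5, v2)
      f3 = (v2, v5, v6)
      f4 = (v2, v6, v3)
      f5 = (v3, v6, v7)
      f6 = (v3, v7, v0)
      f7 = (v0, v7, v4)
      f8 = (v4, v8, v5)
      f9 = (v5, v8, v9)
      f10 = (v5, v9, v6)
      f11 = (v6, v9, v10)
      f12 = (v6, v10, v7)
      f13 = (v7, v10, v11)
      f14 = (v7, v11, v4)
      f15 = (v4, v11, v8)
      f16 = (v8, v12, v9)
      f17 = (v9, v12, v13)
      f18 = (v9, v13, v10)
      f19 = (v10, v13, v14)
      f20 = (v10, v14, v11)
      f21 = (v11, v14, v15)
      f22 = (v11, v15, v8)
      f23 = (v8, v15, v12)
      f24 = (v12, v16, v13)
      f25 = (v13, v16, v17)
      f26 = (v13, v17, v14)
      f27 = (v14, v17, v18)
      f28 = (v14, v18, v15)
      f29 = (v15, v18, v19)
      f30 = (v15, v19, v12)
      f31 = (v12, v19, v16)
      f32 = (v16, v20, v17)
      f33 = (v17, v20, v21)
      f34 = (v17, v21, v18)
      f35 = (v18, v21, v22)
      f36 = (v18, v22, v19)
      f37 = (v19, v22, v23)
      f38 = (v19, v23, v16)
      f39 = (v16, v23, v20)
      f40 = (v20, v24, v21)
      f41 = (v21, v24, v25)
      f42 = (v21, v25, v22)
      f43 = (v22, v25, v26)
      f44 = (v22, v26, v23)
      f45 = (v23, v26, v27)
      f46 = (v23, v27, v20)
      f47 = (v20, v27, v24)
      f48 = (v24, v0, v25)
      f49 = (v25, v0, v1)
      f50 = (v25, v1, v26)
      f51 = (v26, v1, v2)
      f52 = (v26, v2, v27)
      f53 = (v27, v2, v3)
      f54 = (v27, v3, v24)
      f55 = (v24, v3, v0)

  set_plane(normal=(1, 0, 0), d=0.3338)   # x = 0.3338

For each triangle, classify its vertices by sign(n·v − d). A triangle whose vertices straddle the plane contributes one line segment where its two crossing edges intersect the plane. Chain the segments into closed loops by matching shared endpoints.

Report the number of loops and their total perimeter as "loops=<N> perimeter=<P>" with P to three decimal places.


loops=2 perimeter=5.555

Straddling triangles (16 of 56):
  (v4,v8,v5) [+-+] → (0.3338, 1.90144, 0)–(0.3338, 1.64567, 0.276784)  len=0.3769
  (v5,v8,v9) [+--] → (0.3338, 1.64567, 0.276784)–(0.3338, 1.43015, 0.51)  len=0.3175
  (v5,v9,v6) [+-+] → (0.3338, 1.43015, 0.51)–(0.3338, 1.12078, 0.175207)  len=0.4558
  (v6,v9,v10) [+--] → (0.3338, 1.12078, 0.175207)–(0.3338, 0.958871, 0)  len=0.2386
  (v6,v10,v7) [+-+] → (0.3338, 0.958871, 0)–(0.3338, 1.17598, -0.234951)  len=0.3199
  (v7,v10,v11) [+--] → (0.3338, 1.17598, -0.234951)–(0.3338, 1.43015, -0.51)  len=0.3745
  (v7,v11,v4) [+-+] → (0.3338, 1.43015, -0.51)–(0.3338, 1.62358, -0.300681)  len=0.2850
  (v4,v11,v8) [+--] → (0.3338, 1.62358, -0.300681)–(0.3338, 1.90144, 0)  len=0.4094
  (v20,v24,v21) [-+-] → (0.3338, -1.90144, 0)–(0.3338, -1.62358, 0.300681)  len=0.4094
  (v21,v24,v25) [-++] → (0.3338, -1.62358, 0.300681)–(0.3338, -1.43015, 0.51)  len=0.2850
  (v21,v25,v22) [-+-] → (0.3338, -1.43015, 0.51)–(0.3338, -1.17598, 0.234951)  len=0.3745
  (v22,v25,v26) [-++] → (0.3338, -1.17598, 0.234951)–(0.3338, -0.958871, 0)  len=0.3199
  (v22,v26,v23) [-+-] → (0.3338, -0.958871, 0)–(0.3338, -1.12078, -0.175207)  len=0.2386
  (v23,v26,v27) [-++] → (0.3338, -1.12078, -0.175207)–(0.3338, -1.43015, -0.51)  len=0.4558
  (v23,v27,v20) [-+-] → (0.3338, -1.43015, -0.51)–(0.3338, -1.64567, -0.276784)  len=0.3175
  (v20,v27,v24) [-++] → (0.3338, -1.64567, -0.276784)–(0.3338, -1.90144, 0)  len=0.3769

Chained into 2 loop(s):
  loop 1: 8 segments, perimeter = 2.7776
  loop 2: 8 segments, perimeter = 2.7776
Total perimeter = 5.555


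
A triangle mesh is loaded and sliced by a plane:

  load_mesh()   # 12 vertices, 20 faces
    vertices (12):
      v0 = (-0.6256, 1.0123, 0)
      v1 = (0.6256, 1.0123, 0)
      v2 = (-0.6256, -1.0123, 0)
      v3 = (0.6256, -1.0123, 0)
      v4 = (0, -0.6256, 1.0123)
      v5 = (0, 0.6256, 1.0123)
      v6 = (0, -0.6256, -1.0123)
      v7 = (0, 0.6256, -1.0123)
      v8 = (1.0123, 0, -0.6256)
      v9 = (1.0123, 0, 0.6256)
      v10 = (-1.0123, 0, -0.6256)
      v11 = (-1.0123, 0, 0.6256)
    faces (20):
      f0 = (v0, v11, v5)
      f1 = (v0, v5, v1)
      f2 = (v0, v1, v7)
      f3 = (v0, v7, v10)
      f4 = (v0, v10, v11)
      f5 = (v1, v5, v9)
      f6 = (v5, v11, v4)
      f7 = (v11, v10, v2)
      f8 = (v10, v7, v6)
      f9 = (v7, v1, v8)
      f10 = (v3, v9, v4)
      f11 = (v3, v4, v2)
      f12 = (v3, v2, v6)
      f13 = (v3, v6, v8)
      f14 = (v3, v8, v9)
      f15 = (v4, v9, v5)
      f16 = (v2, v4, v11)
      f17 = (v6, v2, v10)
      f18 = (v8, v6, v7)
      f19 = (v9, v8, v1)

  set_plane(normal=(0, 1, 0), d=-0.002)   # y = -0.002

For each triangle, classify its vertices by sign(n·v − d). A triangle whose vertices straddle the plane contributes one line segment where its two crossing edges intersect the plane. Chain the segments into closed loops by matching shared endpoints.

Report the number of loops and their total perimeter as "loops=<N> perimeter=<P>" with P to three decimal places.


Straddling triangles (10 of 20):
  (v5,v11,v4) [++-] → (-1.00906, -0.002, 0.626836)–(0, -0.002, 1.0123)  len=1.0802
  (v11,v10,v2) [++-] → (-1.01154, -0.002, -0.624364)–(-1.01154, -0.002, 0.624364)  len=1.2487
  (v10,v7,v6) [++-] → (0, -0.002, -1.0123)–(-1.00906, -0.002, -0.626836)  len=1.0802
  (v3,v9,v4) [-+-] → (1.01154, -0.002, 0.624364)–(1.00906, -0.002, 0.626836)  len=0.0035
  (v3,v6,v8) [--+] → (1.00906, -0.002, -0.626836)–(1.01154, -0.002, -0.624364)  len=0.0035
  (v3,v8,v9) [-++] → (1.01154, -0.002, -0.624364)–(1.01154, -0.002, 0.624364)  len=1.2487
  (v4,v9,v5) [-++] → (1.00906, -0.002, 0.626836)–(0, -0.002, 1.0123)  len=1.0802
  (v2,v4,v11) [--+] → (-1.00906, -0.002, 0.626836)–(-1.01154, -0.002, 0.624364)  len=0.0035
  (v6,v2,v10) [--+] → (-1.01154, -0.002, -0.624364)–(-1.00906, -0.002, -0.626836)  len=0.0035
  (v8,v6,v7) [+-+] → (1.00906, -0.002, -0.626836)–(0, -0.002, -1.0123)  len=1.0802

Chained into 1 loop(s):
  loop 1: 10 segments, perimeter = 6.8322
Total perimeter = 6.832

loops=1 perimeter=6.832


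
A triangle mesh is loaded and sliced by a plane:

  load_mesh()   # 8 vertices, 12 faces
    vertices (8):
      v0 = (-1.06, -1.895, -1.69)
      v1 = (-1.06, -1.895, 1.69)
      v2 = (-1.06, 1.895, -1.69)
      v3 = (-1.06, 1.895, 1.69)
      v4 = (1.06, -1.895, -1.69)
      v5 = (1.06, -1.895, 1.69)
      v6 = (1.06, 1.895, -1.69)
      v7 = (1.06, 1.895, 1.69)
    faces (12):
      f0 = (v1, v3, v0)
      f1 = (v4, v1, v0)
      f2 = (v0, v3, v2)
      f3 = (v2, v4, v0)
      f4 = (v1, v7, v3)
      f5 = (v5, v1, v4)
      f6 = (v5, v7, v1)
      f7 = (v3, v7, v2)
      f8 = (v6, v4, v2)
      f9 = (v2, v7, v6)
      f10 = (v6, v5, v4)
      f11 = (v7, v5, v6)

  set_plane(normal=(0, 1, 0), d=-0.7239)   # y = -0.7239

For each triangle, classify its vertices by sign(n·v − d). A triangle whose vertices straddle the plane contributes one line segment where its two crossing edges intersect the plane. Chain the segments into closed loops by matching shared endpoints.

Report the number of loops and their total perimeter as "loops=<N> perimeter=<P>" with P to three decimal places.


loops=1 perimeter=11.000

Straddling triangles (8 of 12):
  (v1,v3,v0) [-+-] → (-1.06, -0.7239, 1.69)–(-1.06, -0.7239, -0.645589)  len=2.3356
  (v0,v3,v2) [-++] → (-1.06, -0.7239, -0.645589)–(-1.06, -0.7239, -1.69)  len=1.0444
  (v2,v4,v0) [+--] → (0.404926, -0.7239, -1.69)–(-1.06, -0.7239, -1.69)  len=1.4649
  (v1,v7,v3) [-++] → (-0.404926, -0.7239, 1.69)–(-1.06, -0.7239, 1.69)  len=0.6551
  (v5,v7,v1) [-+-] → (1.06, -0.7239, 1.69)–(-0.404926, -0.7239, 1.69)  len=1.4649
  (v6,v4,v2) [+-+] → (1.06, -0.7239, -1.69)–(0.404926, -0.7239, -1.69)  len=0.6551
  (v6,v5,v4) [+--] → (1.06, -0.7239, 0.645589)–(1.06, -0.7239, -1.69)  len=2.3356
  (v7,v5,v6) [+-+] → (1.06, -0.7239, 1.69)–(1.06, -0.7239, 0.645589)  len=1.0444

Chained into 1 loop(s):
  loop 1: 8 segments, perimeter = 11.0000
Total perimeter = 11.000


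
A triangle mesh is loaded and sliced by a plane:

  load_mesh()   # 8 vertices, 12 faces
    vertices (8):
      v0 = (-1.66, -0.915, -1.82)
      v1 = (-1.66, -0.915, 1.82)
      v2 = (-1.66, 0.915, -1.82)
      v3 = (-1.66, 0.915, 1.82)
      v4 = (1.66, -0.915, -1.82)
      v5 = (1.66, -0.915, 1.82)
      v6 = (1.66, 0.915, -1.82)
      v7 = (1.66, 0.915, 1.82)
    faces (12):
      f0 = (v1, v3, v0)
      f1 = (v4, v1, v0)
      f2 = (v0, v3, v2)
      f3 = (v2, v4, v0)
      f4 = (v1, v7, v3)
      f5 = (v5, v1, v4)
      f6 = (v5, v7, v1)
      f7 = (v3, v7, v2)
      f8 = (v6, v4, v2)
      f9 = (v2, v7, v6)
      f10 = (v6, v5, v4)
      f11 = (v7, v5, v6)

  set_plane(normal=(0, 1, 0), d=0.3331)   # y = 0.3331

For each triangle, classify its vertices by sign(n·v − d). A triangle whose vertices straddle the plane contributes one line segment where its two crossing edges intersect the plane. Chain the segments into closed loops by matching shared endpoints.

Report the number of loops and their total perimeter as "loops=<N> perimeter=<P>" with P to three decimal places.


Straddling triangles (8 of 12):
  (v1,v3,v0) [-+-] → (-1.66, 0.3331, 1.82)–(-1.66, 0.3331, 0.66256)  len=1.1574
  (v0,v3,v2) [-++] → (-1.66, 0.3331, 0.66256)–(-1.66, 0.3331, -1.82)  len=2.4826
  (v2,v4,v0) [+--] → (-0.604313, 0.3331, -1.82)–(-1.66, 0.3331, -1.82)  len=1.0557
  (v1,v7,v3) [-++] → (0.604313, 0.3331, 1.82)–(-1.66, 0.3331, 1.82)  len=2.2643
  (v5,v7,v1) [-+-] → (1.66, 0.3331, 1.82)–(0.604313, 0.3331, 1.82)  len=1.0557
  (v6,v4,v2) [+-+] → (1.66, 0.3331, -1.82)–(-0.604313, 0.3331, -1.82)  len=2.2643
  (v6,v5,v4) [+--] → (1.66, 0.3331, -0.66256)–(1.66, 0.3331, -1.82)  len=1.1574
  (v7,v5,v6) [+-+] → (1.66, 0.3331, 1.82)–(1.66, 0.3331, -0.66256)  len=2.4826

Chained into 1 loop(s):
  loop 1: 8 segments, perimeter = 13.9200
Total perimeter = 13.920

loops=1 perimeter=13.920


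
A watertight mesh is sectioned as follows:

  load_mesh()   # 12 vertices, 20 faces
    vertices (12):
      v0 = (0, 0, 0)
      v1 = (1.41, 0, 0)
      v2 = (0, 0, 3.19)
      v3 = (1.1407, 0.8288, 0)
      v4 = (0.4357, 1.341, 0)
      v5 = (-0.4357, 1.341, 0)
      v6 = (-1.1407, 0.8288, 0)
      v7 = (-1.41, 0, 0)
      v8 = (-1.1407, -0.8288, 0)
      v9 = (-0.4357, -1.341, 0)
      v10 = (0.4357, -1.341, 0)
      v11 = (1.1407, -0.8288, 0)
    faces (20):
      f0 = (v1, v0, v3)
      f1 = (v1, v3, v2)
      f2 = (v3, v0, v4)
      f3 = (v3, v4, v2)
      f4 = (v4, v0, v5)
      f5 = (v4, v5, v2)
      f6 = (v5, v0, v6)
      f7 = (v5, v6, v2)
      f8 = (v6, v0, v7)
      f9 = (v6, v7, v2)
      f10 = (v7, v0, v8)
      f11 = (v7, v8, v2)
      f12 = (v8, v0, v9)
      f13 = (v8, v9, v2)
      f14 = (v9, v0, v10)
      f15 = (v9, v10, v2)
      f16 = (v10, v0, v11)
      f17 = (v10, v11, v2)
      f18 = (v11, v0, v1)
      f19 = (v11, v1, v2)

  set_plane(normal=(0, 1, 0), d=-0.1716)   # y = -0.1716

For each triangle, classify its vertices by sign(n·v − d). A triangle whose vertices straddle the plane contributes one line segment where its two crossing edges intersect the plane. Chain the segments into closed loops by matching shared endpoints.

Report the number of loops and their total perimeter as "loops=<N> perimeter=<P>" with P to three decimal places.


Straddling triangles (10 of 20):
  (v7,v0,v8) [++-] → (-0.236178, -0.1716, 0)–(-1.35424, -0.1716, 0)  len=1.1181
  (v7,v8,v2) [+-+] → (-1.35424, -0.1716, 0)–(-0.236178, -0.1716, 2.52952)  len=2.7656
  (v8,v0,v9) [-+-] → (-0.236178, -0.1716, 0)–(-0.055754, -0.1716, 0)  len=0.1804
  (v8,v9,v2) [--+] → (-0.055754, -0.1716, 2.78179)–(-0.236178, -0.1716, 2.52952)  len=0.3102
  (v9,v0,v10) [-+-] → (-0.055754, -0.1716, 0)–(0.055754, -0.1716, 0)  len=0.1115
  (v9,v10,v2) [--+] → (0.055754, -0.1716, 2.78179)–(-0.055754, -0.1716, 2.78179)  len=0.1115
  (v10,v0,v11) [-+-] → (0.055754, -0.1716, 0)–(0.236178, -0.1716, 0)  len=0.1804
  (v10,v11,v2) [--+] → (0.236178, -0.1716, 2.52952)–(0.055754, -0.1716, 2.78179)  len=0.3102
  (v11,v0,v1) [-++] → (0.236178, -0.1716, 0)–(1.35424, -0.1716, 0)  len=1.1181
  (v11,v1,v2) [-++] → (1.35424, -0.1716, 0)–(0.236178, -0.1716, 2.52952)  len=2.7656

Chained into 1 loop(s):
  loop 1: 10 segments, perimeter = 8.9715
Total perimeter = 8.971

loops=1 perimeter=8.971


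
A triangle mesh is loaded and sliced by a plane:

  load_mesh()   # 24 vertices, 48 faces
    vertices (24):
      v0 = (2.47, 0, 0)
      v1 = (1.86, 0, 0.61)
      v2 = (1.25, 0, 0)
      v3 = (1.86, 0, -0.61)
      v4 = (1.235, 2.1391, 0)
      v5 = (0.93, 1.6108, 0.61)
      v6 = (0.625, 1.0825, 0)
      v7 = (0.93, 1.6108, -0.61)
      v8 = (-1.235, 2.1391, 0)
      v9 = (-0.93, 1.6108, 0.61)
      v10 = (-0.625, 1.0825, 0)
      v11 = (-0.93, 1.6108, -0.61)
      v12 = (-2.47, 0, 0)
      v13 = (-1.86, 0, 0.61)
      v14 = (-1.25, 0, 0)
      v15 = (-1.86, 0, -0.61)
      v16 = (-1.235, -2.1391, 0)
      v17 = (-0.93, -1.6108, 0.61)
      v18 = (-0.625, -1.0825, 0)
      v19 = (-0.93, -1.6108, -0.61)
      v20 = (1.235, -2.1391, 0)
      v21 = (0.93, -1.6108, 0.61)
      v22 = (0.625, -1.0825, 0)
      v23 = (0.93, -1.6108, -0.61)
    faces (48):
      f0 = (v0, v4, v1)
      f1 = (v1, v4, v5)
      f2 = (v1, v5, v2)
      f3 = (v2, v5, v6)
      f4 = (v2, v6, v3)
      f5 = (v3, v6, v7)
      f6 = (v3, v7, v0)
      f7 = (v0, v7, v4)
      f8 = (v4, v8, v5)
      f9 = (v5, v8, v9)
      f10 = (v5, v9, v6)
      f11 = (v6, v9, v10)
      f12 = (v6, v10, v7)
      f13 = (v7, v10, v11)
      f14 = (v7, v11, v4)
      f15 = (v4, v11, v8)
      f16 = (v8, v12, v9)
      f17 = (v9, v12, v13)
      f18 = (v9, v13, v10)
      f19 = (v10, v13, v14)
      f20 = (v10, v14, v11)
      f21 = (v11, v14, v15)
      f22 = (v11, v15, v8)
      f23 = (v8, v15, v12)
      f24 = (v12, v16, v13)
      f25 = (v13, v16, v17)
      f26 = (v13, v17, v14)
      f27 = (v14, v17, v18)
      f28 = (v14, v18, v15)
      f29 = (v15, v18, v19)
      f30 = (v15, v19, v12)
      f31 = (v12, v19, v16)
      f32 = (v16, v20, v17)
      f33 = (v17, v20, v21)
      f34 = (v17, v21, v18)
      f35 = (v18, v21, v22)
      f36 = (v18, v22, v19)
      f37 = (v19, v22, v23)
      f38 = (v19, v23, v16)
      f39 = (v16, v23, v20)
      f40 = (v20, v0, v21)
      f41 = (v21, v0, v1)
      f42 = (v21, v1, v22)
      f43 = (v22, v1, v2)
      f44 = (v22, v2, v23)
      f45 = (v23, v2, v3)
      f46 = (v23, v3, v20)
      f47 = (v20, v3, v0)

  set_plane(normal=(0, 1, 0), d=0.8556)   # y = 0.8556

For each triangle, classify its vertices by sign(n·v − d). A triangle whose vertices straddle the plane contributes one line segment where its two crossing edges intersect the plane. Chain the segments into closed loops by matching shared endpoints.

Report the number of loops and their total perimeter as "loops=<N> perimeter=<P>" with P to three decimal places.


loops=2 perimeter=6.901

Straddling triangles (16 of 48):
  (v0,v4,v1) [-+-] → (1.97602, 0.8556, 0)–(1.61001, 0.8556, 0.366011)  len=0.5176
  (v1,v4,v5) [-++] → (1.61001, 0.8556, 0.366011)–(1.36602, 0.8556, 0.61)  len=0.3451
  (v1,v5,v2) [-+-] → (1.36602, 0.8556, 0.61)–(1.08003, 0.8556, 0.32401)  len=0.4045
  (v2,v5,v6) [-++] → (1.08003, 0.8556, 0.32401)–(0.756005, 0.8556, 0)  len=0.4582
  (v2,v6,v3) [-+-] → (0.756005, 0.8556, 0)–(0.883865, 0.8556, -0.127861)  len=0.1808
  (v3,v6,v7) [-++] → (0.883865, 0.8556, -0.127861)–(1.36602, 0.8556, -0.61)  len=0.6819
  (v3,v7,v0) [-+-] → (1.36602, 0.8556, -0.61)–(1.65201, 0.8556, -0.32401)  len=0.4045
  (v0,v7,v4) [-++] → (1.65201, 0.8556, -0.32401)–(1.97602, 0.8556, 0)  len=0.4582
  (v8,v12,v9) [+-+] → (-1.97602, 0.8556, 0)–(-1.65201, 0.8556, 0.32401)  len=0.4582
  (v9,v12,v13) [+--] → (-1.65201, 0.8556, 0.32401)–(-1.36602, 0.8556, 0.61)  len=0.4045
  (v9,v13,v10) [+-+] → (-1.36602, 0.8556, 0.61)–(-0.883865, 0.8556, 0.127861)  len=0.6819
  (v10,v13,v14) [+--] → (-0.883865, 0.8556, 0.127861)–(-0.756005, 0.8556, 0)  len=0.1808
  (v10,v14,v11) [+-+] → (-0.756005, 0.8556, 0)–(-1.08003, 0.8556, -0.32401)  len=0.4582
  (v11,v14,v15) [+--] → (-1.08003, 0.8556, -0.32401)–(-1.36602, 0.8556, -0.61)  len=0.4045
  (v11,v15,v8) [+-+] → (-1.36602, 0.8556, -0.61)–(-1.61001, 0.8556, -0.366011)  len=0.3451
  (v8,v15,v12) [+--] → (-1.61001, 0.8556, -0.366011)–(-1.97602, 0.8556, 0)  len=0.5176

Chained into 2 loop(s):
  loop 1: 8 segments, perimeter = 3.4507
  loop 2: 8 segments, perimeter = 3.4507
Total perimeter = 6.901


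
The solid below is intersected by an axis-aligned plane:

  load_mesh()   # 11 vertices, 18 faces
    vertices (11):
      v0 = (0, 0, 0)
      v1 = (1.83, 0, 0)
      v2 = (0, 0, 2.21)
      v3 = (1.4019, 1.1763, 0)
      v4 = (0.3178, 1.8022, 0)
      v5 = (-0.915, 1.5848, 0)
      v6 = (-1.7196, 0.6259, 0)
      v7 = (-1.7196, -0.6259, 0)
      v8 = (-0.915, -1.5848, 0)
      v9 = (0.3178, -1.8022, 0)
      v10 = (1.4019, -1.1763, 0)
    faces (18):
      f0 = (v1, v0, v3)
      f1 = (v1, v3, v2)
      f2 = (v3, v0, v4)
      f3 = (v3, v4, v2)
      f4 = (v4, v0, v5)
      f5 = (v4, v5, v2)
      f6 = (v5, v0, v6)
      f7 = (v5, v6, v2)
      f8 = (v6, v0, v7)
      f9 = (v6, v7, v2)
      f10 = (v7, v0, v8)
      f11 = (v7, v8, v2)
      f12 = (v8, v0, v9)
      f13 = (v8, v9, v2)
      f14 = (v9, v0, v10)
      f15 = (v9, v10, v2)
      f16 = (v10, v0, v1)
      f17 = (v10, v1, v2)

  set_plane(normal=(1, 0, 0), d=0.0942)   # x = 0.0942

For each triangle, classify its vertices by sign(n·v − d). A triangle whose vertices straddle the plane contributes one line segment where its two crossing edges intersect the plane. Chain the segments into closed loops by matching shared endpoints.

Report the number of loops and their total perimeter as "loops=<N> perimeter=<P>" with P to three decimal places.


Straddling triangles (12 of 18):
  (v1,v0,v3) [+-+] → (0.0942, 0, 0)–(0.0942, 0.0790409, 0)  len=0.0790
  (v1,v3,v2) [++-] → (0.0942, 0.0790409, 2.0615)–(0.0942, 0, 2.09624)  len=0.0863
  (v3,v0,v4) [+-+] → (0.0942, 0.0790409, 0)–(0.0942, 0.534195, 0)  len=0.4552
  (v3,v4,v2) [++-] → (0.0942, 0.534195, 1.55493)–(0.0942, 0.0790409, 2.0615)  len=0.6810
  (v4,v0,v5) [+--] → (0.0942, 0.534195, 0)–(0.0942, 1.76277, 0)  len=1.2286
  (v4,v5,v2) [+--] → (0.0942, 1.76277, 0)–(0.0942, 0.534195, 1.55493)  len=1.9817
  (v8,v0,v9) [--+] → (0.0942, -0.534195, 0)–(0.0942, -1.76277, 0)  len=1.2286
  (v8,v9,v2) [-+-] → (0.0942, -1.76277, 0)–(0.0942, -0.534195, 1.55493)  len=1.9817
  (v9,v0,v10) [+-+] → (0.0942, -0.534195, 0)–(0.0942, -0.0790409, 0)  len=0.4552
  (v9,v10,v2) [++-] → (0.0942, -0.0790409, 2.0615)–(0.0942, -0.534195, 1.55493)  len=0.6810
  (v10,v0,v1) [+-+] → (0.0942, -0.0790409, 0)–(0.0942, 0, 0)  len=0.0790
  (v10,v1,v2) [++-] → (0.0942, 0, 2.09624)–(0.0942, -0.0790409, 2.0615)  len=0.0863

Chained into 1 loop(s):
  loop 1: 12 segments, perimeter = 9.0237
Total perimeter = 9.024

loops=1 perimeter=9.024


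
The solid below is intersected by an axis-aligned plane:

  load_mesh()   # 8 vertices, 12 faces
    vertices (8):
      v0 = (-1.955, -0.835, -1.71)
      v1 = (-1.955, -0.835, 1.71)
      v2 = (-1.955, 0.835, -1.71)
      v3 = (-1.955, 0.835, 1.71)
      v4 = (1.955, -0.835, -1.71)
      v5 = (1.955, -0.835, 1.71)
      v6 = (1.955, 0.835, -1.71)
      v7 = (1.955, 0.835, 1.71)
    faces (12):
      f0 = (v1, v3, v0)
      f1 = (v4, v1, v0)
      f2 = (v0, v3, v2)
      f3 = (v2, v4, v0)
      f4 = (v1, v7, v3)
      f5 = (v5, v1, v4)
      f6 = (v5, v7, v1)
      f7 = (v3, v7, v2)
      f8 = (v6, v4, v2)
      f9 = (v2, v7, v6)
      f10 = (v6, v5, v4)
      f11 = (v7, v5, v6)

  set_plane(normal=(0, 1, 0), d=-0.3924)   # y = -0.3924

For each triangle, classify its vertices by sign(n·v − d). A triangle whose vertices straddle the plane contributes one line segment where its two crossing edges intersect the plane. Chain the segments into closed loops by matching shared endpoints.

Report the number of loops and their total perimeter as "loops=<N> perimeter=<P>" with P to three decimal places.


Straddling triangles (8 of 12):
  (v1,v3,v0) [-+-] → (-1.955, -0.3924, 1.71)–(-1.955, -0.3924, -0.803598)  len=2.5136
  (v0,v3,v2) [-++] → (-1.955, -0.3924, -0.803598)–(-1.955, -0.3924, -1.71)  len=0.9064
  (v2,v4,v0) [+--] → (0.918733, -0.3924, -1.71)–(-1.955, -0.3924, -1.71)  len=2.8737
  (v1,v7,v3) [-++] → (-0.918733, -0.3924, 1.71)–(-1.955, -0.3924, 1.71)  len=1.0363
  (v5,v7,v1) [-+-] → (1.955, -0.3924, 1.71)–(-0.918733, -0.3924, 1.71)  len=2.8737
  (v6,v4,v2) [+-+] → (1.955, -0.3924, -1.71)–(0.918733, -0.3924, -1.71)  len=1.0363
  (v6,v5,v4) [+--] → (1.955, -0.3924, 0.803598)–(1.955, -0.3924, -1.71)  len=2.5136
  (v7,v5,v6) [+-+] → (1.955, -0.3924, 1.71)–(1.955, -0.3924, 0.803598)  len=0.9064

Chained into 1 loop(s):
  loop 1: 8 segments, perimeter = 14.6600
Total perimeter = 14.660

loops=1 perimeter=14.660


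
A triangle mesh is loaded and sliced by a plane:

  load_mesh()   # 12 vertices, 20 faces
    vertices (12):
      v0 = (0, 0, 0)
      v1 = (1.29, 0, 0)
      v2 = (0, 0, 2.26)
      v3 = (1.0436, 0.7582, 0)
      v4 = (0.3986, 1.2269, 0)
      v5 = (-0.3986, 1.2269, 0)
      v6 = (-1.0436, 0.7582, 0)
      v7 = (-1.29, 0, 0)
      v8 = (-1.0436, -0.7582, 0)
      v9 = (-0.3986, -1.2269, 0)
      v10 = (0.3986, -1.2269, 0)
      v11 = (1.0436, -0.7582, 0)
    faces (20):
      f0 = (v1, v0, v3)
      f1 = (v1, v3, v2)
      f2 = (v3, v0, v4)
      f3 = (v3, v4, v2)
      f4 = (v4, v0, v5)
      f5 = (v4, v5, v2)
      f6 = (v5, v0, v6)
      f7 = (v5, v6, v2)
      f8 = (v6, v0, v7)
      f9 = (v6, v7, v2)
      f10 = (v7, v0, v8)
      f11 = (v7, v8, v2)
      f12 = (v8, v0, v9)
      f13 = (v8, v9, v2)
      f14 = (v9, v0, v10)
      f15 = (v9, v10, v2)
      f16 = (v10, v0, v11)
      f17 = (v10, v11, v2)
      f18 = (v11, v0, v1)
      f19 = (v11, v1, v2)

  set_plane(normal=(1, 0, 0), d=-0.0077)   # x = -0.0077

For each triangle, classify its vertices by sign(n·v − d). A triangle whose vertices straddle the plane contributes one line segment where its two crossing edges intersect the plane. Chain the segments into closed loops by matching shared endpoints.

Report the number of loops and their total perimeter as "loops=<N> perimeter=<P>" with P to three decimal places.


loops=1 perimeter=7.575

Straddling triangles (12 of 20):
  (v4,v0,v5) [++-] → (-0.0077, 0.0237008, 0)–(-0.0077, 1.2269, 0)  len=1.2032
  (v4,v5,v2) [+-+] → (-0.0077, 1.2269, 0)–(-0.0077, 0.0237008, 2.21634)  len=2.5219
  (v5,v0,v6) [-+-] → (-0.0077, 0.0237008, 0)–(-0.0077, 0.00559423, 0)  len=0.0181
  (v5,v6,v2) [--+] → (-0.0077, 0.00559423, 2.24333)–(-0.0077, 0.0237008, 2.21634)  len=0.0325
  (v6,v0,v7) [-+-] → (-0.0077, 0.00559423, 0)–(-0.0077, 0, 0)  len=0.0056
  (v6,v7,v2) [--+] → (-0.0077, 0, 2.24651)–(-0.0077, 0.00559423, 2.24333)  len=0.0064
  (v7,v0,v8) [-+-] → (-0.0077, 0, 0)–(-0.0077, -0.00559423, 0)  len=0.0056
  (v7,v8,v2) [--+] → (-0.0077, -0.00559423, 2.24333)–(-0.0077, 0, 2.24651)  len=0.0064
  (v8,v0,v9) [-+-] → (-0.0077, -0.00559423, 0)–(-0.0077, -0.0237008, 0)  len=0.0181
  (v8,v9,v2) [--+] → (-0.0077, -0.0237008, 2.21634)–(-0.0077, -0.00559423, 2.24333)  len=0.0325
  (v9,v0,v10) [-++] → (-0.0077, -0.0237008, 0)–(-0.0077, -1.2269, 0)  len=1.2032
  (v9,v10,v2) [-++] → (-0.0077, -1.2269, 0)–(-0.0077, -0.0237008, 2.21634)  len=2.5219

Chained into 1 loop(s):
  loop 1: 12 segments, perimeter = 7.5754
Total perimeter = 7.575


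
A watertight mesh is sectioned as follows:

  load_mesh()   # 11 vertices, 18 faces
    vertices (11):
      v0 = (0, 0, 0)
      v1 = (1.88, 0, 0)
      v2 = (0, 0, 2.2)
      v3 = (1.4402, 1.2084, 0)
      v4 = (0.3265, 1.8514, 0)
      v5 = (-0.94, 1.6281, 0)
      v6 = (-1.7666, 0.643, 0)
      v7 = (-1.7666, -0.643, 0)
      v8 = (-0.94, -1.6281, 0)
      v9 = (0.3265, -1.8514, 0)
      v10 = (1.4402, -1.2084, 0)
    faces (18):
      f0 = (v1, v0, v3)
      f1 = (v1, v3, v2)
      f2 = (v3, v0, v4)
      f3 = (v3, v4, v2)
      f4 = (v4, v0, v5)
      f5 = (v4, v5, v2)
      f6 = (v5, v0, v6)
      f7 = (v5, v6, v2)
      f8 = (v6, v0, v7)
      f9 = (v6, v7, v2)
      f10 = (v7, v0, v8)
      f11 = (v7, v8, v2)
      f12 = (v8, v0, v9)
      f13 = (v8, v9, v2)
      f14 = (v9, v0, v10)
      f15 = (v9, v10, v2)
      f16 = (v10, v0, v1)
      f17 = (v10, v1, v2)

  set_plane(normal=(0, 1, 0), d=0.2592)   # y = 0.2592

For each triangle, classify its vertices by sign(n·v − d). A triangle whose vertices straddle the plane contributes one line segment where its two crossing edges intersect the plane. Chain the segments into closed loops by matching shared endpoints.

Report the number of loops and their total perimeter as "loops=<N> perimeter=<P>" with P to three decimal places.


Straddling triangles (10 of 18):
  (v1,v0,v3) [--+] → (0.308921, 0.2592, 0)–(1.78566, 0.2592, 0)  len=1.4767
  (v1,v3,v2) [-+-] → (1.78566, 0.2592, 0)–(0.308921, 0.2592, 1.7281)  len=2.2731
  (v3,v0,v4) [+-+] → (0.308921, 0.2592, 0)–(0.0457107, 0.2592, 0)  len=0.2632
  (v3,v4,v2) [++-] → (0.0457107, 0.2592, 1.892)–(0.308921, 0.2592, 1.7281)  len=0.3101
  (v4,v0,v5) [+-+] → (0.0457107, 0.2592, 0)–(-0.149652, 0.2592, 0)  len=0.1954
  (v4,v5,v2) [++-] → (-0.149652, 0.2592, 1.84975)–(0.0457107, 0.2592, 1.892)  len=0.1999
  (v5,v0,v6) [+-+] → (-0.149652, 0.2592, 0)–(-0.712135, 0.2592, 0)  len=0.5625
  (v5,v6,v2) [++-] → (-0.712135, 0.2592, 1.31316)–(-0.149652, 0.2592, 1.84975)  len=0.7774
  (v6,v0,v7) [+--] → (-0.712135, 0.2592, 0)–(-1.7666, 0.2592, 0)  len=1.0545
  (v6,v7,v2) [+--] → (-1.7666, 0.2592, 0)–(-0.712135, 0.2592, 1.31316)  len=1.6841

Chained into 1 loop(s):
  loop 1: 10 segments, perimeter = 8.7968
Total perimeter = 8.797

loops=1 perimeter=8.797


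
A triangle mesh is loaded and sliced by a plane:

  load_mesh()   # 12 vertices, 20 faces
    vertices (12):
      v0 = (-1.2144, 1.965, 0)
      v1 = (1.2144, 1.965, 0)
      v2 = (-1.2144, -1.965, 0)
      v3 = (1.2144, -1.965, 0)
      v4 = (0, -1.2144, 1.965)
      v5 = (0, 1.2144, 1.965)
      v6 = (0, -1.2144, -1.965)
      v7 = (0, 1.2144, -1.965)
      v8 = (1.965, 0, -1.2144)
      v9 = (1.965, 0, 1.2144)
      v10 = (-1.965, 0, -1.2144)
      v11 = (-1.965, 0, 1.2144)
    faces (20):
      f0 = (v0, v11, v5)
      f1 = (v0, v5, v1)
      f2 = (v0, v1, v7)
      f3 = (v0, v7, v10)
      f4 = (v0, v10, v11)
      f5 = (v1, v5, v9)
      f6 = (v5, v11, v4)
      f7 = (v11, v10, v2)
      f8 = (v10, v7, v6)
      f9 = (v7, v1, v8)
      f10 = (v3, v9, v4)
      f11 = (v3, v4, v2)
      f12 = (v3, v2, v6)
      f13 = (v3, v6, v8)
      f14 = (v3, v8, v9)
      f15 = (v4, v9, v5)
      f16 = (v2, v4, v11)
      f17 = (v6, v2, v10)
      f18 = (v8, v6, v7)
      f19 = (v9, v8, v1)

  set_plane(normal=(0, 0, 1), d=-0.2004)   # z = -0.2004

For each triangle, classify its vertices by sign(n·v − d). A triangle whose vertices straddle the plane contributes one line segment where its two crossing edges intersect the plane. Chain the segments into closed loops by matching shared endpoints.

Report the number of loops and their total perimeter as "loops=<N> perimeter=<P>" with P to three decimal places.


Straddling triangles (10 of 20):
  (v0,v1,v7) [++-] → (1.09055, 1.88845, -0.2004)–(-1.09055, 1.88845, -0.2004)  len=2.1811
  (v0,v7,v10) [+--] → (-1.09055, 1.88845, -0.2004)–(-1.33826, 1.64074, -0.2004)  len=0.3503
  (v0,v10,v11) [+-+] → (-1.33826, 1.64074, -0.2004)–(-1.965, 0, -0.2004)  len=1.7564
  (v11,v10,v2) [+-+] → (-1.965, 0, -0.2004)–(-1.33826, -1.64074, -0.2004)  len=1.7564
  (v7,v1,v8) [-+-] → (1.09055, 1.88845, -0.2004)–(1.33826, 1.64074, -0.2004)  len=0.3503
  (v3,v2,v6) [++-] → (-1.09055, -1.88845, -0.2004)–(1.09055, -1.88845, -0.2004)  len=2.1811
  (v3,v6,v8) [+--] → (1.09055, -1.88845, -0.2004)–(1.33826, -1.64074, -0.2004)  len=0.3503
  (v3,v8,v9) [+-+] → (1.33826, -1.64074, -0.2004)–(1.965, 0, -0.2004)  len=1.7564
  (v6,v2,v10) [-+-] → (-1.09055, -1.88845, -0.2004)–(-1.33826, -1.64074, -0.2004)  len=0.3503
  (v9,v8,v1) [+-+] → (1.965, 0, -0.2004)–(1.33826, 1.64074, -0.2004)  len=1.7564

Chained into 1 loop(s):
  loop 1: 10 segments, perimeter = 12.7889
Total perimeter = 12.789

loops=1 perimeter=12.789


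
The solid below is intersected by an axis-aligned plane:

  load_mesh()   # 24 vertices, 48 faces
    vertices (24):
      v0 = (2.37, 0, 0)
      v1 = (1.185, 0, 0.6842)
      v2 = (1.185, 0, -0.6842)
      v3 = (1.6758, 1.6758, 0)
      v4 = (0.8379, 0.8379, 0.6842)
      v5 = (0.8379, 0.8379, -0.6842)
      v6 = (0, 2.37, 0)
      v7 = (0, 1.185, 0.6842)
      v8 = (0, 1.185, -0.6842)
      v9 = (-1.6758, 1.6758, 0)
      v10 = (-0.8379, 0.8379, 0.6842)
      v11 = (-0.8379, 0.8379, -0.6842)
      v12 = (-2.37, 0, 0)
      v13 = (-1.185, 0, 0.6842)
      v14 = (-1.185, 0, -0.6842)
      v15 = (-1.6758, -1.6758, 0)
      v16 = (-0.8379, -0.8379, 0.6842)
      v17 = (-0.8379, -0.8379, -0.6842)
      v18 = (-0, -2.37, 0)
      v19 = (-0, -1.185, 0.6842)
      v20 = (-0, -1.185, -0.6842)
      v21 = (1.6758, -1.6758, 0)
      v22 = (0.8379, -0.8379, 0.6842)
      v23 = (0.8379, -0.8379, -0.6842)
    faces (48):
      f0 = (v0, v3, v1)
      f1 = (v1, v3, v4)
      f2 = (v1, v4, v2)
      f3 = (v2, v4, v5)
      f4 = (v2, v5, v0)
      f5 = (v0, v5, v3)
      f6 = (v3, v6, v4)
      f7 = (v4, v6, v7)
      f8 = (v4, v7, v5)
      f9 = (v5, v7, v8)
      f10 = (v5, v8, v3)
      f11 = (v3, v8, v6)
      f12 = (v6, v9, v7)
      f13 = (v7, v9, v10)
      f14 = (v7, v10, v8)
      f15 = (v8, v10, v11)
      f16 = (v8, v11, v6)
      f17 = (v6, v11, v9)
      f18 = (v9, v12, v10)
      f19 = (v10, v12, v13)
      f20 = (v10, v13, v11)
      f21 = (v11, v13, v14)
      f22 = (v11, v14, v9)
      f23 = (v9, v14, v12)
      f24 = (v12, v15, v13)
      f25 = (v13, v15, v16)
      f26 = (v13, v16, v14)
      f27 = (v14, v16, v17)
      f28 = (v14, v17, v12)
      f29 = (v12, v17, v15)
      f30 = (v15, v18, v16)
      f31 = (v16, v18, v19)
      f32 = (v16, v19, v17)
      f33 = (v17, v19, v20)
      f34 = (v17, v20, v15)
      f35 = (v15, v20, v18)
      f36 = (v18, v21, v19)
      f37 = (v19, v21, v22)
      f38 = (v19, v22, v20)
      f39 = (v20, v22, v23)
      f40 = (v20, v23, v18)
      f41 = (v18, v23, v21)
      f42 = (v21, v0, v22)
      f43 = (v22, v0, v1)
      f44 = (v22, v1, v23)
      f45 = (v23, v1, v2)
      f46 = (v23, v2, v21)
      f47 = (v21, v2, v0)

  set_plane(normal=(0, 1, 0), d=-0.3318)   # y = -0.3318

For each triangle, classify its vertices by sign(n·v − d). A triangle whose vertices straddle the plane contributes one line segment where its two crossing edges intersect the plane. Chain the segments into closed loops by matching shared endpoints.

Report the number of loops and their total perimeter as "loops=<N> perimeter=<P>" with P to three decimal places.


loops=2 perimeter=8.210

Straddling triangles (12 of 48):
  (v12,v15,v13) [+-+] → (-2.23255, -0.3318, 0)–(-1.28218, -0.3318, 0.548732)  len=1.0974
  (v13,v15,v16) [+--] → (-1.28218, -0.3318, 0.548732)–(-1.04755, -0.3318, 0.6842)  len=0.2709
  (v13,v16,v14) [+-+] → (-1.04755, -0.3318, 0.6842)–(-1.04755, -0.3318, -0.142327)  len=0.8265
  (v14,v16,v17) [+--] → (-1.04755, -0.3318, -0.142327)–(-1.04755, -0.3318, -0.6842)  len=0.5419
  (v14,v17,v12) [+-+] → (-1.04755, -0.3318, -0.6842)–(-1.7633, -0.3318, -0.270936)  len=0.8265
  (v12,v17,v15) [+--] → (-1.7633, -0.3318, -0.270936)–(-2.23255, -0.3318, 0)  len=0.5418
  (v21,v0,v22) [-+-] → (2.23255, -0.3318, 0)–(1.7633, -0.3318, 0.270936)  len=0.5418
  (v22,v0,v1) [-++] → (1.7633, -0.3318, 0.270936)–(1.04755, -0.3318, 0.6842)  len=0.8265
  (v22,v1,v23) [-+-] → (1.04755, -0.3318, 0.6842)–(1.04755, -0.3318, 0.142327)  len=0.5419
  (v23,v1,v2) [-++] → (1.04755, -0.3318, 0.142327)–(1.04755, -0.3318, -0.6842)  len=0.8265
  (v23,v2,v21) [-+-] → (1.04755, -0.3318, -0.6842)–(1.28218, -0.3318, -0.548732)  len=0.2709
  (v21,v2,v0) [-++] → (1.28218, -0.3318, -0.548732)–(2.23255, -0.3318, 0)  len=1.0974

Chained into 2 loop(s):
  loop 1: 6 segments, perimeter = 4.1051
  loop 2: 6 segments, perimeter = 4.1051
Total perimeter = 8.210
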